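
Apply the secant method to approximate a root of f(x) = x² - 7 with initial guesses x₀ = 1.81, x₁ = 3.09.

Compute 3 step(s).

f(x) = x² - 7
x₀ = 1.81, x₁ = 3.09

Secant formula: x_{n+1} = x_n - f(x_n)(x_n - x_{n-1})/(f(x_n) - f(x_{n-1}))

Iteration 1:
  f(1.810000) = -3.723900
  f(3.090000) = 2.548100
  x_2 = 3.090000 - 2.548100×(3.090000 - 1.810000)/(2.548100 - (-3.723900))
       = 2.569980
Iteration 2:
  f(3.090000) = 2.548100
  f(2.569980) = -0.395205
  x_3 = 2.569980 - (-0.395205)×(2.569980 - 3.090000)/(-0.395205 - 2.548100)
       = 2.639804
Iteration 3:
  f(2.569980) = -0.395205
  f(2.639804) = -0.031435
  x_4 = 2.639804 - (-0.031435)×(2.639804 - 2.569980)/(-0.031435 - (-0.395205))
       = 2.645838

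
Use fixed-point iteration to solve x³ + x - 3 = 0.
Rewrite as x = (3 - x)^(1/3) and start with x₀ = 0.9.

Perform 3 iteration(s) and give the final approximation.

Equation: x³ + x - 3 = 0
Fixed-point form: x = (3 - x)^(1/3)
x₀ = 0.9

x_1 = g(0.900000) = 1.280579
x_2 = g(1.280579) = 1.198011
x_3 = g(1.198011) = 1.216888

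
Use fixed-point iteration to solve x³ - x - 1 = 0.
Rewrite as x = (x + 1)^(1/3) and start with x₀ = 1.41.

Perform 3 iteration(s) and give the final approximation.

Equation: x³ - x - 1 = 0
Fixed-point form: x = (x + 1)^(1/3)
x₀ = 1.41

x_1 = g(1.410000) = 1.340723
x_2 = g(1.340723) = 1.327751
x_3 = g(1.327751) = 1.325294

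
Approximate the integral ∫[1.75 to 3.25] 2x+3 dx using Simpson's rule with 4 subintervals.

f(x) = 2x+3
a = 1.75, b = 3.25, n = 4
h = (b - a)/n = 0.375000

Simpson's rule: (h/3)[f(x₀) + 4f(x₁) + 2f(x₂) + ... + f(xₙ)]

x_0 = 1.7500, f(x_0) = 6.500000, coefficient = 1
x_1 = 2.1250, f(x_1) = 7.250000, coefficient = 4
x_2 = 2.5000, f(x_2) = 8.000000, coefficient = 2
x_3 = 2.8750, f(x_3) = 8.750000, coefficient = 4
x_4 = 3.2500, f(x_4) = 9.500000, coefficient = 1

I ≈ (0.375000/3) × 96.000000 = 12.000000
Exact value: 12.000000
Error: 0.000000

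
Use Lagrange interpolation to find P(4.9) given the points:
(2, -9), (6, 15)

Lagrange interpolation formula:
P(x) = Σ yᵢ × Lᵢ(x)
where Lᵢ(x) = Π_{j≠i} (x - xⱼ)/(xᵢ - xⱼ)

L_0(4.9) = (4.9 - 6)/(2 - 6) = 0.275000
L_1(4.9) = (4.9 - 2)/(6 - 2) = 0.725000

P(4.9) = (-9)×L_0(4.9) + 15×L_1(4.9)
P(4.9) = 8.400000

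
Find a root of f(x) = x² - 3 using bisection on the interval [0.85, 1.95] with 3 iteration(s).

f(x) = x² - 3
Initial interval: [0.85, 1.95]

Iteration 1:
  c_1 = (0.850000 + 1.950000)/2 = 1.400000
  f(c_1) = f(1.400000) = -1.040000
  f(a) × f(c) ≥ 0, new interval: [1.400000, 1.950000]
Iteration 2:
  c_2 = (1.400000 + 1.950000)/2 = 1.675000
  f(c_2) = f(1.675000) = -0.194375
  f(a) × f(c) ≥ 0, new interval: [1.675000, 1.950000]
Iteration 3:
  c_3 = (1.675000 + 1.950000)/2 = 1.812500
  f(c_3) = f(1.812500) = 0.285156
  f(a) × f(c) < 0, new interval: [1.675000, 1.812500]

After 3 iteration(s), the approximation is c_3 = 1.812500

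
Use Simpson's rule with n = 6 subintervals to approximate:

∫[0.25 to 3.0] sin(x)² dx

f(x) = sin(x)²
a = 0.25, b = 3.0, n = 6
h = (b - a)/n = 0.458333

Simpson's rule: (h/3)[f(x₀) + 4f(x₁) + 2f(x₂) + ... + f(xₙ)]

x_0 = 0.2500, f(x_0) = 0.061209, coefficient = 1
x_1 = 0.7083, f(x_1) = 0.423240, coefficient = 4
x_2 = 1.1667, f(x_2) = 0.845379, coefficient = 2
x_3 = 1.6250, f(x_3) = 0.997065, coefficient = 4
x_4 = 2.0833, f(x_4) = 0.759518, coefficient = 2
x_5 = 2.5417, f(x_5) = 0.318752, coefficient = 4
x_6 = 3.0000, f(x_6) = 0.019915, coefficient = 1

I ≈ (0.458333/3) × 10.247145 = 1.565536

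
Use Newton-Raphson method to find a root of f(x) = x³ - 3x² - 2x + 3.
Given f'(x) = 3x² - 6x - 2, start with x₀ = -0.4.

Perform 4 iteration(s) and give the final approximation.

f(x) = x³ - 3x² - 2x + 3
f'(x) = 3x² - 6x - 2
x₀ = -0.4

Newton-Raphson formula: x_{n+1} = x_n - f(x_n)/f'(x_n)

Iteration 1:
  f(-0.400000) = 3.256000
  f'(-0.400000) = 0.880000
  x_1 = -0.400000 - 3.256000/0.880000 = -4.100000
Iteration 2:
  f(-4.100000) = -108.151000
  f'(-4.100000) = 73.030000
  x_2 = -4.100000 - (-108.151000)/73.030000 = -2.619088
Iteration 3:
  f(-2.619088) = -30.306645
  f'(-2.619088) = 34.293395
  x_3 = -2.619088 - (-30.306645)/34.293395 = -1.735342
Iteration 4:
  f(-1.735342) = -7.789385
  f'(-1.735342) = 17.446291
  x_4 = -1.735342 - (-7.789385)/17.446291 = -1.288864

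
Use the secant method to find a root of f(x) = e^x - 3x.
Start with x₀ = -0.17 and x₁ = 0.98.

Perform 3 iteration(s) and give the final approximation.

f(x) = e^x - 3x
x₀ = -0.17, x₁ = 0.98

Secant formula: x_{n+1} = x_n - f(x_n)(x_n - x_{n-1})/(f(x_n) - f(x_{n-1}))

Iteration 1:
  f(-0.170000) = 1.353665
  f(0.980000) = -0.275544
  x_2 = 0.980000 - (-0.275544)×(0.980000 - (-0.170000))/(-0.275544 - 1.353665)
       = 0.785504
Iteration 2:
  f(0.980000) = -0.275544
  f(0.785504) = -0.162999
  x_3 = 0.785504 - (-0.162999)×(0.785504 - 0.980000)/(-0.162999 - (-0.275544))
       = 0.503812
Iteration 3:
  f(0.785504) = -0.162999
  f(0.503812) = 0.143583
  x_4 = 0.503812 - 0.143583×(0.503812 - 0.785504)/(0.143583 - (-0.162999))
       = 0.635737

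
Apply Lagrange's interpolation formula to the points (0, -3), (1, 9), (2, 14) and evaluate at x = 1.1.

Lagrange interpolation formula:
P(x) = Σ yᵢ × Lᵢ(x)
where Lᵢ(x) = Π_{j≠i} (x - xⱼ)/(xᵢ - xⱼ)

L_0(1.1) = (1.1 - 1)/(0 - 1) × (1.1 - 2)/(0 - 2) = -0.045000
L_1(1.1) = (1.1 - 0)/(1 - 0) × (1.1 - 2)/(1 - 2) = 0.990000
L_2(1.1) = (1.1 - 0)/(2 - 0) × (1.1 - 1)/(2 - 1) = 0.055000

P(1.1) = (-3)×L_0(1.1) + 9×L_1(1.1) + 14×L_2(1.1)
P(1.1) = 9.815000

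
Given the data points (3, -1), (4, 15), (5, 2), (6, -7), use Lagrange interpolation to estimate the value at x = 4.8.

Lagrange interpolation formula:
P(x) = Σ yᵢ × Lᵢ(x)
where Lᵢ(x) = Π_{j≠i} (x - xⱼ)/(xᵢ - xⱼ)

L_0(4.8) = (4.8 - 4)/(3 - 4) × (4.8 - 5)/(3 - 5) × (4.8 - 6)/(3 - 6) = -0.032000
L_1(4.8) = (4.8 - 3)/(4 - 3) × (4.8 - 5)/(4 - 5) × (4.8 - 6)/(4 - 6) = 0.216000
L_2(4.8) = (4.8 - 3)/(5 - 3) × (4.8 - 4)/(5 - 4) × (4.8 - 6)/(5 - 6) = 0.864000
L_3(4.8) = (4.8 - 3)/(6 - 3) × (4.8 - 4)/(6 - 4) × (4.8 - 5)/(6 - 5) = -0.048000

P(4.8) = (-1)×L_0(4.8) + 15×L_1(4.8) + 2×L_2(4.8) + (-7)×L_3(4.8)
P(4.8) = 5.336000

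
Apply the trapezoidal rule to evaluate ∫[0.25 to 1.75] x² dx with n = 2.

f(x) = x²
a = 0.25, b = 1.75, n = 2
h = (b - a)/n = 0.750000

Trapezoidal rule: (h/2)[f(x₀) + 2f(x₁) + 2f(x₂) + ... + f(xₙ)]

x_0 = 0.2500, f(x_0) = 0.062500, coefficient = 1
x_1 = 1.0000, f(x_1) = 1.000000, coefficient = 2
x_2 = 1.7500, f(x_2) = 3.062500, coefficient = 1

I ≈ (0.750000/2) × 5.125000 = 1.921875
Exact value: 1.781250
Error: 0.140625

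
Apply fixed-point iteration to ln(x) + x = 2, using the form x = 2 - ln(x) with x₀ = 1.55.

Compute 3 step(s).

Equation: ln(x) + x = 2
Fixed-point form: x = 2 - ln(x)
x₀ = 1.55

x_1 = g(1.550000) = 1.561745
x_2 = g(1.561745) = 1.554196
x_3 = g(1.554196) = 1.559042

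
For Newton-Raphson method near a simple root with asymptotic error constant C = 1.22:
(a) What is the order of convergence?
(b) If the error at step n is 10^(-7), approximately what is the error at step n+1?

(a) Newton-Raphson has quadratic (order 2) convergence near simple roots.
    This means |e_{n+1}| ≈ C|e_n|².

(b) With |e_n| = 10^(-7) and C = 1.22:
    |e_{n+1}| ≈ 1.22 × (10^(-7))² = 1.22 × 10^(-14)

(a) 2 (quadratic); (b) |e_{n+1}| ≈ 1.220e-14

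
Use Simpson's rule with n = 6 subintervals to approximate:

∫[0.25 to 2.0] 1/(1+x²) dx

f(x) = 1/(1+x²)
a = 0.25, b = 2.0, n = 6
h = (b - a)/n = 0.291667

Simpson's rule: (h/3)[f(x₀) + 4f(x₁) + 2f(x₂) + ... + f(xₙ)]

x_0 = 0.2500, f(x_0) = 0.941176, coefficient = 1
x_1 = 0.5417, f(x_1) = 0.773154, coefficient = 4
x_2 = 0.8333, f(x_2) = 0.590164, coefficient = 2
x_3 = 1.1250, f(x_3) = 0.441379, coefficient = 4
x_4 = 1.4167, f(x_4) = 0.332564, coefficient = 2
x_5 = 1.7083, f(x_5) = 0.255206, coefficient = 4
x_6 = 2.0000, f(x_6) = 0.200000, coefficient = 1

I ≈ (0.291667/3) × 8.865590 = 0.861932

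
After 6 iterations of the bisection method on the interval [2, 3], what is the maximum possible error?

Bisection error bound: |error| ≤ (b-a)/2^n
|error| ≤ (3 - 2)/2^6 = 1/2^6
|error| ≤ 0.0156250000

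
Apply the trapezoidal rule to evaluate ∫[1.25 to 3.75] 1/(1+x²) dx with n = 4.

f(x) = 1/(1+x²)
a = 1.25, b = 3.75, n = 4
h = (b - a)/n = 0.625000

Trapezoidal rule: (h/2)[f(x₀) + 2f(x₁) + 2f(x₂) + ... + f(xₙ)]

x_0 = 1.2500, f(x_0) = 0.390244, coefficient = 1
x_1 = 1.8750, f(x_1) = 0.221453, coefficient = 2
x_2 = 2.5000, f(x_2) = 0.137931, coefficient = 2
x_3 = 3.1250, f(x_3) = 0.092888, coefficient = 2
x_4 = 3.7500, f(x_4) = 0.066390, coefficient = 1

I ≈ (0.625000/2) × 1.361179 = 0.425368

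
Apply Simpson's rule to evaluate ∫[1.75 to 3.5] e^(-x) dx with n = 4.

f(x) = e^(-x)
a = 1.75, b = 3.5, n = 4
h = (b - a)/n = 0.437500

Simpson's rule: (h/3)[f(x₀) + 4f(x₁) + 2f(x₂) + ... + f(xₙ)]

x_0 = 1.7500, f(x_0) = 0.173774, coefficient = 1
x_1 = 2.1875, f(x_1) = 0.112197, coefficient = 4
x_2 = 2.6250, f(x_2) = 0.072440, coefficient = 2
x_3 = 3.0625, f(x_3) = 0.046771, coefficient = 4
x_4 = 3.5000, f(x_4) = 0.030197, coefficient = 1

I ≈ (0.437500/3) × 0.984721 = 0.143605
Exact value: 0.143577
Error: 0.000029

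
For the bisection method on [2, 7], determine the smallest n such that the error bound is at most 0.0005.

We need (b-a)/2^n ≤ 0.0005
(7 - 2)/2^n ≤ 0.0005
5/2^n ≤ 0.0005
2^n ≥ 10000
n ≥ log₂(10000) = 13.29
n ≥ 14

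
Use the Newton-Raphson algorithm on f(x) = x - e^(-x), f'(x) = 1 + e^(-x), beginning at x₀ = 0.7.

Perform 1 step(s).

f(x) = x - e^(-x)
f'(x) = 1 + e^(-x)
x₀ = 0.7

Newton-Raphson formula: x_{n+1} = x_n - f(x_n)/f'(x_n)

Iteration 1:
  f(0.700000) = 0.203415
  f'(0.700000) = 1.496585
  x_1 = 0.700000 - 0.203415/1.496585 = 0.564081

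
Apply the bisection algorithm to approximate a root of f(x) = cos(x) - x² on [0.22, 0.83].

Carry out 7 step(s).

f(x) = cos(x) - x²
Initial interval: [0.22, 0.83]

Iteration 1:
  c_1 = (0.220000 + 0.830000)/2 = 0.525000
  f(c_1) = f(0.525000) = 0.589699
  f(a) × f(c) ≥ 0, new interval: [0.525000, 0.830000]
Iteration 2:
  c_2 = (0.525000 + 0.830000)/2 = 0.677500
  f(c_2) = f(0.677500) = 0.320136
  f(a) × f(c) ≥ 0, new interval: [0.677500, 0.830000]
Iteration 3:
  c_3 = (0.677500 + 0.830000)/2 = 0.753750
  f(c_3) = f(0.753750) = 0.160989
  f(a) × f(c) ≥ 0, new interval: [0.753750, 0.830000]
Iteration 4:
  c_4 = (0.753750 + 0.830000)/2 = 0.791875
  f(c_4) = f(0.791875) = 0.075446
  f(a) × f(c) ≥ 0, new interval: [0.791875, 0.830000]
Iteration 5:
  c_5 = (0.791875 + 0.830000)/2 = 0.810937
  f(c_5) = f(0.810937) = 0.031199
  f(a) × f(c) ≥ 0, new interval: [0.810937, 0.830000]
Iteration 6:
  c_6 = (0.810937 + 0.830000)/2 = 0.820469
  f(c_6) = f(0.820469) = 0.008709
  f(a) × f(c) ≥ 0, new interval: [0.820469, 0.830000]
Iteration 7:
  c_7 = (0.820469 + 0.830000)/2 = 0.825234
  f(c_7) = f(0.825234) = -0.002627
  f(a) × f(c) < 0, new interval: [0.820469, 0.825234]

After 7 iteration(s), the approximation is c_7 = 0.825234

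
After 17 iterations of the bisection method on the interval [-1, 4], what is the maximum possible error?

Bisection error bound: |error| ≤ (b-a)/2^n
|error| ≤ (4 - (-1))/2^17 = 5/2^17
|error| ≤ 0.0000381470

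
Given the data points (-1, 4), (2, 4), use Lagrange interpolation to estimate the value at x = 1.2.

Lagrange interpolation formula:
P(x) = Σ yᵢ × Lᵢ(x)
where Lᵢ(x) = Π_{j≠i} (x - xⱼ)/(xᵢ - xⱼ)

L_0(1.2) = (1.2 - 2)/(-1 - 2) = 0.266667
L_1(1.2) = (1.2 - (-1))/(2 - (-1)) = 0.733333

P(1.2) = 4×L_0(1.2) + 4×L_1(1.2)
P(1.2) = 4.000000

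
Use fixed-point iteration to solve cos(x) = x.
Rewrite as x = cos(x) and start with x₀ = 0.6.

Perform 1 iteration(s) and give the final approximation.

Equation: cos(x) = x
Fixed-point form: x = cos(x)
x₀ = 0.6

x_1 = g(0.600000) = 0.825336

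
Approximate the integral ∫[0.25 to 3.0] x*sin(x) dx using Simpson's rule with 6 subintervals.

f(x) = x*sin(x)
a = 0.25, b = 3.0, n = 6
h = (b - a)/n = 0.458333

Simpson's rule: (h/3)[f(x₀) + 4f(x₁) + 2f(x₂) + ... + f(xₙ)]

x_0 = 0.2500, f(x_0) = 0.061851, coefficient = 1
x_1 = 0.7083, f(x_1) = 0.460820, coefficient = 4
x_2 = 1.1667, f(x_2) = 1.072686, coefficient = 2
x_3 = 1.6250, f(x_3) = 1.622613, coefficient = 4
x_4 = 2.0833, f(x_4) = 1.815632, coefficient = 2
x_5 = 2.5417, f(x_5) = 1.434978, coefficient = 4
x_6 = 3.0000, f(x_6) = 0.423360, coefficient = 1

I ≈ (0.458333/3) × 20.335489 = 3.106811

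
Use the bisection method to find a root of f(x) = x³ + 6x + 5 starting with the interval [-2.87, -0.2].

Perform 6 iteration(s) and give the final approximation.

f(x) = x³ + 6x + 5
Initial interval: [-2.87, -0.2]

Iteration 1:
  c_1 = (-2.870000 + (-0.200000))/2 = -1.535000
  f(c_1) = f(-1.535000) = -7.826805
  f(a) × f(c) ≥ 0, new interval: [-1.535000, -0.200000]
Iteration 2:
  c_2 = (-1.535000 + (-0.200000))/2 = -0.867500
  f(c_2) = f(-0.867500) = -0.857843
  f(a) × f(c) ≥ 0, new interval: [-0.867500, -0.200000]
Iteration 3:
  c_3 = (-0.867500 + (-0.200000))/2 = -0.533750
  f(c_3) = f(-0.533750) = 1.645440
  f(a) × f(c) < 0, new interval: [-0.867500, -0.533750]
Iteration 4:
  c_4 = (-0.867500 + (-0.533750))/2 = -0.700625
  f(c_4) = f(-0.700625) = 0.452330
  f(a) × f(c) < 0, new interval: [-0.867500, -0.700625]
Iteration 5:
  c_5 = (-0.867500 + (-0.700625))/2 = -0.784063
  f(c_5) = f(-0.784063) = -0.186381
  f(a) × f(c) ≥ 0, new interval: [-0.784063, -0.700625]
Iteration 6:
  c_6 = (-0.784063 + (-0.700625))/2 = -0.742344
  f(c_6) = f(-0.742344) = 0.136851
  f(a) × f(c) < 0, new interval: [-0.784063, -0.742344]

After 6 iteration(s), the approximation is c_6 = -0.742344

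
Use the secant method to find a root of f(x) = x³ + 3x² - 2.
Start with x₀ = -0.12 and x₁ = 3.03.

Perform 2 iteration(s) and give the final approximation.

f(x) = x³ + 3x² - 2
x₀ = -0.12, x₁ = 3.03

Secant formula: x_{n+1} = x_n - f(x_n)(x_n - x_{n-1})/(f(x_n) - f(x_{n-1}))

Iteration 1:
  f(-0.120000) = -1.958528
  f(3.030000) = 53.360827
  x_2 = 3.030000 - 53.360827×(3.030000 - (-0.120000))/(53.360827 - (-1.958528))
       = -0.008477
Iteration 2:
  f(3.030000) = 53.360827
  f(-0.008477) = -1.999785
  x_3 = -0.008477 - (-1.999785)×(-0.008477 - 3.030000)/(-1.999785 - 53.360827)
       = 0.101281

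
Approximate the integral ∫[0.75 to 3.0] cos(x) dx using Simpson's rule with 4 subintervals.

f(x) = cos(x)
a = 0.75, b = 3.0, n = 4
h = (b - a)/n = 0.562500

Simpson's rule: (h/3)[f(x₀) + 4f(x₁) + 2f(x₂) + ... + f(xₙ)]

x_0 = 0.7500, f(x_0) = 0.731689, coefficient = 1
x_1 = 1.3125, f(x_1) = 0.255434, coefficient = 4
x_2 = 1.8750, f(x_2) = -0.299534, coefficient = 2
x_3 = 2.4375, f(x_3) = -0.762199, coefficient = 4
x_4 = 3.0000, f(x_4) = -0.989992, coefficient = 1

I ≈ (0.562500/3) × -2.884432 = -0.540831
Exact value: -0.540519
Error: 0.000312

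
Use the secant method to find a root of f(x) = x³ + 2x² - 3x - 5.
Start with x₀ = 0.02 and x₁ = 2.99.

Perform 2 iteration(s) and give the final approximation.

f(x) = x³ + 2x² - 3x - 5
x₀ = 0.02, x₁ = 2.99

Secant formula: x_{n+1} = x_n - f(x_n)(x_n - x_{n-1})/(f(x_n) - f(x_{n-1}))

Iteration 1:
  f(0.020000) = -5.059192
  f(2.990000) = 30.641099
  x_2 = 2.990000 - 30.641099×(2.990000 - 0.020000)/(30.641099 - (-5.059192))
       = 0.440887
Iteration 2:
  f(2.990000) = 30.641099
  f(0.440887) = -5.848198
  x_3 = 0.440887 - (-5.848198)×(0.440887 - 2.990000)/(-5.848198 - 30.641099)
       = 0.849438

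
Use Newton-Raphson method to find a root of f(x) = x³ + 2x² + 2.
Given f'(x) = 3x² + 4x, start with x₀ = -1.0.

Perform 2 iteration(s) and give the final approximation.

f(x) = x³ + 2x² + 2
f'(x) = 3x² + 4x
x₀ = -1.0

Newton-Raphson formula: x_{n+1} = x_n - f(x_n)/f'(x_n)

Iteration 1:
  f(-1.000000) = 3.000000
  f'(-1.000000) = -1.000000
  x_1 = -1.000000 - 3.000000/(-1.000000) = 2.000000
Iteration 2:
  f(2.000000) = 18.000000
  f'(2.000000) = 20.000000
  x_2 = 2.000000 - 18.000000/20.000000 = 1.100000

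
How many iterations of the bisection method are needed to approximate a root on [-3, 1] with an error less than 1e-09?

We need (b-a)/2^n ≤ 1e-09
(1 - (-3))/2^n ≤ 1e-09
4/2^n ≤ 1e-09
2^n ≥ 4000000000
n ≥ log₂(4000000000) = 31.90
n ≥ 32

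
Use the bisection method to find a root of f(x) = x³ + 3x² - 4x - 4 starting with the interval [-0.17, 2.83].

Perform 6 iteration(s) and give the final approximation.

f(x) = x³ + 3x² - 4x - 4
Initial interval: [-0.17, 2.83]

Iteration 1:
  c_1 = (-0.170000 + 2.830000)/2 = 1.330000
  f(c_1) = f(1.330000) = -1.660663
  f(a) × f(c) ≥ 0, new interval: [1.330000, 2.830000]
Iteration 2:
  c_2 = (1.330000 + 2.830000)/2 = 2.080000
  f(c_2) = f(2.080000) = 9.658112
  f(a) × f(c) < 0, new interval: [1.330000, 2.080000]
Iteration 3:
  c_3 = (1.330000 + 2.080000)/2 = 1.705000
  f(c_3) = f(1.705000) = 2.857553
  f(a) × f(c) < 0, new interval: [1.330000, 1.705000]
Iteration 4:
  c_4 = (1.330000 + 1.705000)/2 = 1.517500
  f(c_4) = f(1.517500) = 0.332927
  f(a) × f(c) < 0, new interval: [1.330000, 1.517500]
Iteration 5:
  c_5 = (1.330000 + 1.517500)/2 = 1.423750
  f(c_5) = f(1.423750) = -0.727775
  f(a) × f(c) ≥ 0, new interval: [1.423750, 1.517500]
Iteration 6:
  c_6 = (1.423750 + 1.517500)/2 = 1.470625
  f(c_6) = f(1.470625) = -0.213710
  f(a) × f(c) ≥ 0, new interval: [1.470625, 1.517500]

After 6 iteration(s), the approximation is c_6 = 1.470625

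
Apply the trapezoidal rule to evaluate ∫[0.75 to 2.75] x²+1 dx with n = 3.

f(x) = x²+1
a = 0.75, b = 2.75, n = 3
h = (b - a)/n = 0.666667

Trapezoidal rule: (h/2)[f(x₀) + 2f(x₁) + 2f(x₂) + ... + f(xₙ)]

x_0 = 0.7500, f(x_0) = 1.562500, coefficient = 1
x_1 = 1.4167, f(x_1) = 3.006944, coefficient = 2
x_2 = 2.0833, f(x_2) = 5.340278, coefficient = 2
x_3 = 2.7500, f(x_3) = 8.562500, coefficient = 1

I ≈ (0.666667/2) × 26.819444 = 8.939815
Exact value: 8.791667
Error: 0.148148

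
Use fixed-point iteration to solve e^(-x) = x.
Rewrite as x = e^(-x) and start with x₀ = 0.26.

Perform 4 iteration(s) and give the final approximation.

Equation: e^(-x) = x
Fixed-point form: x = e^(-x)
x₀ = 0.26

x_1 = g(0.260000) = 0.771052
x_2 = g(0.771052) = 0.462526
x_3 = g(0.462526) = 0.629691
x_4 = g(0.629691) = 0.532757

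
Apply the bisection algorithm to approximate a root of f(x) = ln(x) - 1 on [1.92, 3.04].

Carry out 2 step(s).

f(x) = ln(x) - 1
Initial interval: [1.92, 3.04]

Iteration 1:
  c_1 = (1.920000 + 3.040000)/2 = 2.480000
  f(c_1) = f(2.480000) = -0.091741
  f(a) × f(c) ≥ 0, new interval: [2.480000, 3.040000]
Iteration 2:
  c_2 = (2.480000 + 3.040000)/2 = 2.760000
  f(c_2) = f(2.760000) = 0.015231
  f(a) × f(c) < 0, new interval: [2.480000, 2.760000]

After 2 iteration(s), the approximation is c_2 = 2.760000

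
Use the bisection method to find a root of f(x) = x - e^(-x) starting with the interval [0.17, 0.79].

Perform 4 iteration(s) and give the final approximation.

f(x) = x - e^(-x)
Initial interval: [0.17, 0.79]

Iteration 1:
  c_1 = (0.170000 + 0.790000)/2 = 0.480000
  f(c_1) = f(0.480000) = -0.138783
  f(a) × f(c) ≥ 0, new interval: [0.480000, 0.790000]
Iteration 2:
  c_2 = (0.480000 + 0.790000)/2 = 0.635000
  f(c_2) = f(0.635000) = 0.105065
  f(a) × f(c) < 0, new interval: [0.480000, 0.635000]
Iteration 3:
  c_3 = (0.480000 + 0.635000)/2 = 0.557500
  f(c_3) = f(0.557500) = -0.015139
  f(a) × f(c) ≥ 0, new interval: [0.557500, 0.635000]
Iteration 4:
  c_4 = (0.557500 + 0.635000)/2 = 0.596250
  f(c_4) = f(0.596250) = 0.045376
  f(a) × f(c) < 0, new interval: [0.557500, 0.596250]

After 4 iteration(s), the approximation is c_4 = 0.596250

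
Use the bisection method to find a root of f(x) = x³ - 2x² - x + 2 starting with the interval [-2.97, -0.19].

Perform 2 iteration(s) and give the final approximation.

f(x) = x³ - 2x² - x + 2
Initial interval: [-2.97, -0.19]

Iteration 1:
  c_1 = (-2.970000 + (-0.190000))/2 = -1.580000
  f(c_1) = f(-1.580000) = -5.357112
  f(a) × f(c) ≥ 0, new interval: [-1.580000, -0.190000]
Iteration 2:
  c_2 = (-1.580000 + (-0.190000))/2 = -0.885000
  f(c_2) = f(-0.885000) = 0.625396
  f(a) × f(c) < 0, new interval: [-1.580000, -0.885000]

After 2 iteration(s), the approximation is c_2 = -0.885000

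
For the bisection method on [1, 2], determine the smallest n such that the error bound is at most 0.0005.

We need (b-a)/2^n ≤ 0.0005
(2 - 1)/2^n ≤ 0.0005
1/2^n ≤ 0.0005
2^n ≥ 2000
n ≥ log₂(2000) = 10.97
n ≥ 11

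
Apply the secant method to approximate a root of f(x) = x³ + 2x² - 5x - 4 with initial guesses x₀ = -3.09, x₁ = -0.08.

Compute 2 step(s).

f(x) = x³ + 2x² - 5x - 4
x₀ = -3.09, x₁ = -0.08

Secant formula: x_{n+1} = x_n - f(x_n)(x_n - x_{n-1})/(f(x_n) - f(x_{n-1}))

Iteration 1:
  f(-3.090000) = 1.042571
  f(-0.080000) = -3.587712
  x_2 = -0.080000 - (-3.587712)×(-0.080000 - (-3.090000))/(-3.587712 - 1.042571)
       = -2.412258
Iteration 2:
  f(-0.080000) = -3.587712
  f(-2.412258) = 5.662366
  x_3 = -2.412258 - 5.662366×(-2.412258 - (-0.080000))/(5.662366 - (-3.587712))
       = -0.984584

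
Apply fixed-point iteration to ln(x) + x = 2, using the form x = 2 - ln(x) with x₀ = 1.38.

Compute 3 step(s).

Equation: ln(x) + x = 2
Fixed-point form: x = 2 - ln(x)
x₀ = 1.38

x_1 = g(1.380000) = 1.677917
x_2 = g(1.677917) = 1.482447
x_3 = g(1.482447) = 1.606306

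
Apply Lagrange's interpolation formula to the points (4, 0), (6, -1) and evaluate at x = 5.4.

Lagrange interpolation formula:
P(x) = Σ yᵢ × Lᵢ(x)
where Lᵢ(x) = Π_{j≠i} (x - xⱼ)/(xᵢ - xⱼ)

L_0(5.4) = (5.4 - 6)/(4 - 6) = 0.300000
L_1(5.4) = (5.4 - 4)/(6 - 4) = 0.700000

P(5.4) = 0×L_0(5.4) + (-1)×L_1(5.4)
P(5.4) = -0.700000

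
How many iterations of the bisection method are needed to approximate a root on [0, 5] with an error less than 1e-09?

We need (b-a)/2^n ≤ 1e-09
(5 - 0)/2^n ≤ 1e-09
5/2^n ≤ 1e-09
2^n ≥ 5000000000
n ≥ log₂(5000000000) = 32.22
n ≥ 33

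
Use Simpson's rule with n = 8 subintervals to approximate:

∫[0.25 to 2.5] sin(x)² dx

f(x) = sin(x)²
a = 0.25, b = 2.5, n = 8
h = (b - a)/n = 0.281250

Simpson's rule: (h/3)[f(x₀) + 4f(x₁) + 2f(x₂) + ... + f(xₙ)]

x_0 = 0.2500, f(x_0) = 0.061209, coefficient = 1
x_1 = 0.5312, f(x_1) = 0.256655, coefficient = 4
x_2 = 0.8125, f(x_2) = 0.527089, coefficient = 2
x_3 = 1.0938, f(x_3) = 0.789175, coefficient = 4
x_4 = 1.3750, f(x_4) = 0.962151, coefficient = 2
x_5 = 1.6562, f(x_5) = 0.992715, coefficient = 4
x_6 = 1.9375, f(x_6) = 0.871449, coefficient = 2
x_7 = 2.2188, f(x_7) = 0.635720, coefficient = 4
x_8 = 2.5000, f(x_8) = 0.358169, coefficient = 1

I ≈ (0.281250/3) × 15.837816 = 1.484795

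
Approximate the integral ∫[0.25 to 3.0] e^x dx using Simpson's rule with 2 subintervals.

f(x) = e^x
a = 0.25, b = 3.0, n = 2
h = (b - a)/n = 1.375000

Simpson's rule: (h/3)[f(x₀) + 4f(x₁) + 2f(x₂) + ... + f(xₙ)]

x_0 = 0.2500, f(x_0) = 1.284025, coefficient = 1
x_1 = 1.6250, f(x_1) = 5.078419, coefficient = 4
x_2 = 3.0000, f(x_2) = 20.085537, coefficient = 1

I ≈ (1.375000/3) × 41.683238 = 19.104818
Exact value: 18.801512
Error: 0.303306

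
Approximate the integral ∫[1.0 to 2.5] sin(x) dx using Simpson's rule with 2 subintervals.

f(x) = sin(x)
a = 1.0, b = 2.5, n = 2
h = (b - a)/n = 0.750000

Simpson's rule: (h/3)[f(x₀) + 4f(x₁) + 2f(x₂) + ... + f(xₙ)]

x_0 = 1.0000, f(x_0) = 0.841471, coefficient = 1
x_1 = 1.7500, f(x_1) = 0.983986, coefficient = 4
x_2 = 2.5000, f(x_2) = 0.598472, coefficient = 1

I ≈ (0.750000/3) × 5.375887 = 1.343972
Exact value: 1.341446
Error: 0.002526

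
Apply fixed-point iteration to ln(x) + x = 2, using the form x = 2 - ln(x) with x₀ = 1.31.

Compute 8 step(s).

Equation: ln(x) + x = 2
Fixed-point form: x = 2 - ln(x)
x₀ = 1.31

x_1 = g(1.310000) = 1.729973
x_2 = g(1.729973) = 1.451894
x_3 = g(1.451894) = 1.627131
x_4 = g(1.627131) = 1.513182
x_5 = g(1.513182) = 1.585785
x_6 = g(1.585785) = 1.538920
x_7 = g(1.538920) = 1.568919
x_8 = g(1.568919) = 1.549613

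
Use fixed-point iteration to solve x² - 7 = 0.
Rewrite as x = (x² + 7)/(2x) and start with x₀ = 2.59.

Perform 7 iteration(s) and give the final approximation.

Equation: x² - 7 = 0
Fixed-point form: x = (x² + 7)/(2x)
x₀ = 2.59

x_1 = g(2.590000) = 2.646351
x_2 = g(2.646351) = 2.645751
x_3 = g(2.645751) = 2.645751
x_4 = g(2.645751) = 2.645751
x_5 = g(2.645751) = 2.645751
x_6 = g(2.645751) = 2.645751
x_7 = g(2.645751) = 2.645751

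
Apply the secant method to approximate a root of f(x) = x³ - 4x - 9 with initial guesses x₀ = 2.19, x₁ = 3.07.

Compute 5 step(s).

f(x) = x³ - 4x - 9
x₀ = 2.19, x₁ = 3.07

Secant formula: x_{n+1} = x_n - f(x_n)(x_n - x_{n-1})/(f(x_n) - f(x_{n-1}))

Iteration 1:
  f(2.190000) = -7.256541
  f(3.070000) = 7.654443
  x_2 = 3.070000 - 7.654443×(3.070000 - 2.190000)/(7.654443 - (-7.256541))
       = 2.618259
Iteration 2:
  f(3.070000) = 7.654443
  f(2.618259) = -1.524145
  x_3 = 2.618259 - (-1.524145)×(2.618259 - 3.070000)/(-1.524145 - 7.654443)
       = 2.693272
Iteration 3:
  f(2.618259) = -1.524145
  f(2.693272) = -0.236860
  x_4 = 2.693272 - (-0.236860)×(2.693272 - 2.618259)/(-0.236860 - (-1.524145))
       = 2.707075
Iteration 4:
  f(2.693272) = -0.236860
  f(2.707075) = 0.009830
  x_5 = 2.707075 - 0.009830×(2.707075 - 2.693272)/(0.009830 - (-0.236860))
       = 2.706525
Iteration 5:
  f(2.707075) = 0.009830
  f(2.706525) = -0.000059
  x_6 = 2.706525 - (-0.000059)×(2.706525 - 2.707075)/(-0.000059 - 0.009830)
       = 2.706528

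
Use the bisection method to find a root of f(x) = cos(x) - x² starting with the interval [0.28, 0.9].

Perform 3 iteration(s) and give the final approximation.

f(x) = cos(x) - x²
Initial interval: [0.28, 0.9]

Iteration 1:
  c_1 = (0.280000 + 0.900000)/2 = 0.590000
  f(c_1) = f(0.590000) = 0.482841
  f(a) × f(c) ≥ 0, new interval: [0.590000, 0.900000]
Iteration 2:
  c_2 = (0.590000 + 0.900000)/2 = 0.745000
  f(c_2) = f(0.745000) = 0.180063
  f(a) × f(c) ≥ 0, new interval: [0.745000, 0.900000]
Iteration 3:
  c_3 = (0.745000 + 0.900000)/2 = 0.822500
  f(c_3) = f(0.822500) = 0.003885
  f(a) × f(c) ≥ 0, new interval: [0.822500, 0.900000]

After 3 iteration(s), the approximation is c_3 = 0.822500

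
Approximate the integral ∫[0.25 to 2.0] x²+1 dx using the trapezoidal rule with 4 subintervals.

f(x) = x²+1
a = 0.25, b = 2.0, n = 4
h = (b - a)/n = 0.437500

Trapezoidal rule: (h/2)[f(x₀) + 2f(x₁) + 2f(x₂) + ... + f(xₙ)]

x_0 = 0.2500, f(x_0) = 1.062500, coefficient = 1
x_1 = 0.6875, f(x_1) = 1.472656, coefficient = 2
x_2 = 1.1250, f(x_2) = 2.265625, coefficient = 2
x_3 = 1.5625, f(x_3) = 3.441406, coefficient = 2
x_4 = 2.0000, f(x_4) = 5.000000, coefficient = 1

I ≈ (0.437500/2) × 20.421875 = 4.467285
Exact value: 4.411458
Error: 0.055827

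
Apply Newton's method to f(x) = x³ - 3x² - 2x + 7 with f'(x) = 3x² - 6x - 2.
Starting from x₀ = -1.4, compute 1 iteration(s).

f(x) = x³ - 3x² - 2x + 7
f'(x) = 3x² - 6x - 2
x₀ = -1.4

Newton-Raphson formula: x_{n+1} = x_n - f(x_n)/f'(x_n)

Iteration 1:
  f(-1.400000) = 1.176000
  f'(-1.400000) = 12.280000
  x_1 = -1.400000 - 1.176000/12.280000 = -1.495765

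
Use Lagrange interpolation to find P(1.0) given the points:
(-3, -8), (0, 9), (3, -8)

Lagrange interpolation formula:
P(x) = Σ yᵢ × Lᵢ(x)
where Lᵢ(x) = Π_{j≠i} (x - xⱼ)/(xᵢ - xⱼ)

L_0(1.0) = (1.0 - 0)/(-3 - 0) × (1.0 - 3)/(-3 - 3) = -0.111111
L_1(1.0) = (1.0 - (-3))/(0 - (-3)) × (1.0 - 3)/(0 - 3) = 0.888889
L_2(1.0) = (1.0 - (-3))/(3 - (-3)) × (1.0 - 0)/(3 - 0) = 0.222222

P(1.0) = (-8)×L_0(1.0) + 9×L_1(1.0) + (-8)×L_2(1.0)
P(1.0) = 7.111111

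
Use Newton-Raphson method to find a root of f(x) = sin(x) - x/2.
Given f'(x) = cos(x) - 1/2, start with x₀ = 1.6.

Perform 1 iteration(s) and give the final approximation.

f(x) = sin(x) - x/2
f'(x) = cos(x) - 1/2
x₀ = 1.6

Newton-Raphson formula: x_{n+1} = x_n - f(x_n)/f'(x_n)

Iteration 1:
  f(1.600000) = 0.199574
  f'(1.600000) = -0.529200
  x_1 = 1.600000 - 0.199574/(-0.529200) = 1.977124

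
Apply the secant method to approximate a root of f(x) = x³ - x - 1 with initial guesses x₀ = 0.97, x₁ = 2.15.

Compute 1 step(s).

f(x) = x³ - x - 1
x₀ = 0.97, x₁ = 2.15

Secant formula: x_{n+1} = x_n - f(x_n)(x_n - x_{n-1})/(f(x_n) - f(x_{n-1}))

Iteration 1:
  f(0.970000) = -1.057327
  f(2.150000) = 6.788375
  x_2 = 2.150000 - 6.788375×(2.150000 - 0.970000)/(6.788375 - (-1.057327))
       = 1.129023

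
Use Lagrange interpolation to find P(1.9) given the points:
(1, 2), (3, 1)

Lagrange interpolation formula:
P(x) = Σ yᵢ × Lᵢ(x)
where Lᵢ(x) = Π_{j≠i} (x - xⱼ)/(xᵢ - xⱼ)

L_0(1.9) = (1.9 - 3)/(1 - 3) = 0.550000
L_1(1.9) = (1.9 - 1)/(3 - 1) = 0.450000

P(1.9) = 2×L_0(1.9) + 1×L_1(1.9)
P(1.9) = 1.550000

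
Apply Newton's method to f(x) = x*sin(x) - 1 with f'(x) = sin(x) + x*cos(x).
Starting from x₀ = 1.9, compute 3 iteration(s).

f(x) = x*sin(x) - 1
f'(x) = sin(x) + x*cos(x)
x₀ = 1.9

Newton-Raphson formula: x_{n+1} = x_n - f(x_n)/f'(x_n)

Iteration 1:
  f(1.900000) = 0.797970
  f'(1.900000) = 0.332050
  x_1 = 1.900000 - 0.797970/0.332050 = -0.503163
Iteration 2:
  f(-0.503163) = -0.757375
  f'(-0.503163) = -0.923001
  x_2 = -0.503163 - (-0.757375)/(-0.923001) = -1.323720
Iteration 3:
  f(-1.323720) = 0.283521
  f'(-1.323720) = -1.293374
  x_3 = -1.323720 - 0.283521/(-1.293374) = -1.104510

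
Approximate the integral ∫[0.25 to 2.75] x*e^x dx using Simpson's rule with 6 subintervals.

f(x) = x*e^x
a = 0.25, b = 2.75, n = 6
h = (b - a)/n = 0.416667

Simpson's rule: (h/3)[f(x₀) + 4f(x₁) + 2f(x₂) + ... + f(xₙ)]

x_0 = 0.2500, f(x_0) = 0.321006, coefficient = 1
x_1 = 0.6667, f(x_1) = 1.298489, coefficient = 4
x_2 = 1.0833, f(x_2) = 3.200721, coefficient = 2
x_3 = 1.5000, f(x_3) = 6.722534, coefficient = 4
x_4 = 1.9167, f(x_4) = 13.029998, coefficient = 2
x_5 = 2.3333, f(x_5) = 24.061937, coefficient = 4
x_6 = 2.7500, f(x_6) = 43.017238, coefficient = 1

I ≈ (0.416667/3) × 204.131519 = 28.351600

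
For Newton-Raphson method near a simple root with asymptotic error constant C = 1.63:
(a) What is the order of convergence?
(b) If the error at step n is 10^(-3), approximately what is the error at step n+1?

(a) Newton-Raphson has quadratic (order 2) convergence near simple roots.
    This means |e_{n+1}| ≈ C|e_n|².

(b) With |e_n| = 10^(-3) and C = 1.63:
    |e_{n+1}| ≈ 1.63 × (10^(-3))² = 1.63 × 10^(-6)

(a) 2 (quadratic); (b) |e_{n+1}| ≈ 1.630e-06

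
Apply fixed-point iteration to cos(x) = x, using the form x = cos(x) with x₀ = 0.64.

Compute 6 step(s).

Equation: cos(x) = x
Fixed-point form: x = cos(x)
x₀ = 0.64

x_1 = g(0.640000) = 0.802096
x_2 = g(0.802096) = 0.695202
x_3 = g(0.695202) = 0.767924
x_4 = g(0.767924) = 0.719354
x_5 = g(0.719354) = 0.752232
x_6 = g(0.752232) = 0.730166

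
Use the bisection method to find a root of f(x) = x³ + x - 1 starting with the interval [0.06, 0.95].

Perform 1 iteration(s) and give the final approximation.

f(x) = x³ + x - 1
Initial interval: [0.06, 0.95]

Iteration 1:
  c_1 = (0.060000 + 0.950000)/2 = 0.505000
  f(c_1) = f(0.505000) = -0.366212
  f(a) × f(c) ≥ 0, new interval: [0.505000, 0.950000]

After 1 iteration(s), the approximation is c_1 = 0.505000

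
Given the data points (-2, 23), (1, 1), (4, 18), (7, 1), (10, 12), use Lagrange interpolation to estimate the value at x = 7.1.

Lagrange interpolation formula:
P(x) = Σ yᵢ × Lᵢ(x)
where Lᵢ(x) = Π_{j≠i} (x - xⱼ)/(xᵢ - xⱼ)

L_0(7.1) = (7.1 - 1)/(-2 - 1) × (7.1 - 4)/(-2 - 4) × (7.1 - 7)/(-2 - 7) × (7.1 - 10)/(-2 - 10) = -0.002821
L_1(7.1) = (7.1 - (-2))/(1 - (-2)) × (7.1 - 4)/(1 - 4) × (7.1 - 7)/(1 - 7) × (7.1 - 10)/(1 - 10) = 0.016833
L_2(7.1) = (7.1 - (-2))/(4 - (-2)) × (7.1 - 1)/(4 - 1) × (7.1 - 7)/(4 - 7) × (7.1 - 10)/(4 - 10) = -0.049685
L_3(7.1) = (7.1 - (-2))/(7 - (-2)) × (7.1 - 1)/(7 - 1) × (7.1 - 4)/(7 - 4) × (7.1 - 10)/(7 - 10) = 1.026821
L_4(7.1) = (7.1 - (-2))/(10 - (-2)) × (7.1 - 1)/(10 - 1) × (7.1 - 4)/(10 - 4) × (7.1 - 7)/(10 - 7) = 0.008852

P(7.1) = 23×L_0(7.1) + 1×L_1(7.1) + 18×L_2(7.1) + 1×L_3(7.1) + 12×L_4(7.1)
P(7.1) = 0.190667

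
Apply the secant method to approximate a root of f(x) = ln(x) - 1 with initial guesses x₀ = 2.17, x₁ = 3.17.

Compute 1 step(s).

f(x) = ln(x) - 1
x₀ = 2.17, x₁ = 3.17

Secant formula: x_{n+1} = x_n - f(x_n)(x_n - x_{n-1})/(f(x_n) - f(x_{n-1}))

Iteration 1:
  f(2.170000) = -0.225273
  f(3.170000) = 0.153732
  x_2 = 3.170000 - 0.153732×(3.170000 - 2.170000)/(0.153732 - (-0.225273))
       = 2.764380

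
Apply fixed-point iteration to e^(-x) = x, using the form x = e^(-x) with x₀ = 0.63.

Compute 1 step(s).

Equation: e^(-x) = x
Fixed-point form: x = e^(-x)
x₀ = 0.63

x_1 = g(0.630000) = 0.532592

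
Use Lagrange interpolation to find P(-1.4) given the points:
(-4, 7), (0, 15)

Lagrange interpolation formula:
P(x) = Σ yᵢ × Lᵢ(x)
where Lᵢ(x) = Π_{j≠i} (x - xⱼ)/(xᵢ - xⱼ)

L_0(-1.4) = (-1.4 - 0)/(-4 - 0) = 0.350000
L_1(-1.4) = (-1.4 - (-4))/(0 - (-4)) = 0.650000

P(-1.4) = 7×L_0(-1.4) + 15×L_1(-1.4)
P(-1.4) = 12.200000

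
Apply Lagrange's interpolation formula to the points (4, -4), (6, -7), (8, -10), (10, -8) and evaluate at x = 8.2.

Lagrange interpolation formula:
P(x) = Σ yᵢ × Lᵢ(x)
where Lᵢ(x) = Π_{j≠i} (x - xⱼ)/(xᵢ - xⱼ)

L_0(8.2) = (8.2 - 6)/(4 - 6) × (8.2 - 8)/(4 - 8) × (8.2 - 10)/(4 - 10) = 0.016500
L_1(8.2) = (8.2 - 4)/(6 - 4) × (8.2 - 8)/(6 - 8) × (8.2 - 10)/(6 - 10) = -0.094500
L_2(8.2) = (8.2 - 4)/(8 - 4) × (8.2 - 6)/(8 - 6) × (8.2 - 10)/(8 - 10) = 1.039500
L_3(8.2) = (8.2 - 4)/(10 - 4) × (8.2 - 6)/(10 - 6) × (8.2 - 8)/(10 - 8) = 0.038500

P(8.2) = (-4)×L_0(8.2) + (-7)×L_1(8.2) + (-10)×L_2(8.2) + (-8)×L_3(8.2)
P(8.2) = -10.107500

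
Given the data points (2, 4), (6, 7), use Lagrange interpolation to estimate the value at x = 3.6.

Lagrange interpolation formula:
P(x) = Σ yᵢ × Lᵢ(x)
where Lᵢ(x) = Π_{j≠i} (x - xⱼ)/(xᵢ - xⱼ)

L_0(3.6) = (3.6 - 6)/(2 - 6) = 0.600000
L_1(3.6) = (3.6 - 2)/(6 - 2) = 0.400000

P(3.6) = 4×L_0(3.6) + 7×L_1(3.6)
P(3.6) = 5.200000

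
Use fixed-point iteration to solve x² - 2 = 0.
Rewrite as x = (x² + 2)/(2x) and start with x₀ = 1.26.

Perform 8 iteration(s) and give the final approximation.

Equation: x² - 2 = 0
Fixed-point form: x = (x² + 2)/(2x)
x₀ = 1.26

x_1 = g(1.260000) = 1.423651
x_2 = g(1.423651) = 1.414245
x_3 = g(1.414245) = 1.414214
x_4 = g(1.414214) = 1.414214
x_5 = g(1.414214) = 1.414214
x_6 = g(1.414214) = 1.414214
x_7 = g(1.414214) = 1.414214
x_8 = g(1.414214) = 1.414214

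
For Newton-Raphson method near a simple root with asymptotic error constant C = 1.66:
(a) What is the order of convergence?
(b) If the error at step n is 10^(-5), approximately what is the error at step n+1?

(a) Newton-Raphson has quadratic (order 2) convergence near simple roots.
    This means |e_{n+1}| ≈ C|e_n|².

(b) With |e_n| = 10^(-5) and C = 1.66:
    |e_{n+1}| ≈ 1.66 × (10^(-5))² = 1.66 × 10^(-10)

(a) 2 (quadratic); (b) |e_{n+1}| ≈ 1.660e-10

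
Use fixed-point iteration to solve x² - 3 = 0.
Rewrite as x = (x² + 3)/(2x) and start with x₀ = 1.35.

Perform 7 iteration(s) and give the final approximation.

Equation: x² - 3 = 0
Fixed-point form: x = (x² + 3)/(2x)
x₀ = 1.35

x_1 = g(1.350000) = 1.786111
x_2 = g(1.786111) = 1.732869
x_3 = g(1.732869) = 1.732051
x_4 = g(1.732051) = 1.732051
x_5 = g(1.732051) = 1.732051
x_6 = g(1.732051) = 1.732051
x_7 = g(1.732051) = 1.732051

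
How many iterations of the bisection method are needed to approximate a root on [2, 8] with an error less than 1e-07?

We need (b-a)/2^n ≤ 1e-07
(8 - 2)/2^n ≤ 1e-07
6/2^n ≤ 1e-07
2^n ≥ 60000000
n ≥ log₂(60000000) = 25.84
n ≥ 26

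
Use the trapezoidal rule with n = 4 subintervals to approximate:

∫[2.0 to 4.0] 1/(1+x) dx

f(x) = 1/(1+x)
a = 2.0, b = 4.0, n = 4
h = (b - a)/n = 0.500000

Trapezoidal rule: (h/2)[f(x₀) + 2f(x₁) + 2f(x₂) + ... + f(xₙ)]

x_0 = 2.0000, f(x_0) = 0.333333, coefficient = 1
x_1 = 2.5000, f(x_1) = 0.285714, coefficient = 2
x_2 = 3.0000, f(x_2) = 0.250000, coefficient = 2
x_3 = 3.5000, f(x_3) = 0.222222, coefficient = 2
x_4 = 4.0000, f(x_4) = 0.200000, coefficient = 1

I ≈ (0.500000/2) × 2.049206 = 0.512302
Exact value: 0.510826
Error: 0.001476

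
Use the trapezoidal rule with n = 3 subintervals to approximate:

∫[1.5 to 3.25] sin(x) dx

f(x) = sin(x)
a = 1.5, b = 3.25, n = 3
h = (b - a)/n = 0.583333

Trapezoidal rule: (h/2)[f(x₀) + 2f(x₁) + 2f(x₂) + ... + f(xₙ)]

x_0 = 1.5000, f(x_0) = 0.997495, coefficient = 1
x_1 = 2.0833, f(x_1) = 0.871503, coefficient = 2
x_2 = 2.6667, f(x_2) = 0.457273, coefficient = 2
x_3 = 3.2500, f(x_3) = -0.108195, coefficient = 1

I ≈ (0.583333/2) × 3.546851 = 1.034498
Exact value: 1.064867
Error: 0.030369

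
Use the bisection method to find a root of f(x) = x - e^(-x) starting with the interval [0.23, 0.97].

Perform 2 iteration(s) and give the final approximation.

f(x) = x - e^(-x)
Initial interval: [0.23, 0.97]

Iteration 1:
  c_1 = (0.230000 + 0.970000)/2 = 0.600000
  f(c_1) = f(0.600000) = 0.051188
  f(a) × f(c) < 0, new interval: [0.230000, 0.600000]
Iteration 2:
  c_2 = (0.230000 + 0.600000)/2 = 0.415000
  f(c_2) = f(0.415000) = -0.245340
  f(a) × f(c) ≥ 0, new interval: [0.415000, 0.600000]

After 2 iteration(s), the approximation is c_2 = 0.415000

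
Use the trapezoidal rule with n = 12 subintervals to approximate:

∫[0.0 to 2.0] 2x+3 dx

f(x) = 2x+3
a = 0.0, b = 2.0, n = 12
h = (b - a)/n = 0.166667

Trapezoidal rule: (h/2)[f(x₀) + 2f(x₁) + 2f(x₂) + ... + f(xₙ)]

x_0 = 0.0000, f(x_0) = 3.000000, coefficient = 1
x_1 = 0.1667, f(x_1) = 3.333333, coefficient = 2
x_2 = 0.3333, f(x_2) = 3.666667, coefficient = 2
x_3 = 0.5000, f(x_3) = 4.000000, coefficient = 2
x_4 = 0.6667, f(x_4) = 4.333333, coefficient = 2
x_5 = 0.8333, f(x_5) = 4.666667, coefficient = 2
x_6 = 1.0000, f(x_6) = 5.000000, coefficient = 2
x_7 = 1.1667, f(x_7) = 5.333333, coefficient = 2
x_8 = 1.3333, f(x_8) = 5.666667, coefficient = 2
x_9 = 1.5000, f(x_9) = 6.000000, coefficient = 2
x_10 = 1.6667, f(x_10) = 6.333333, coefficient = 2
x_11 = 1.8333, f(x_11) = 6.666667, coefficient = 2
x_12 = 2.0000, f(x_12) = 7.000000, coefficient = 1

I ≈ (0.166667/2) × 120.000000 = 10.000000
Exact value: 10.000000
Error: 0.000000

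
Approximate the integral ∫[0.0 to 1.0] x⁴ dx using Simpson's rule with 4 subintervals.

f(x) = x⁴
a = 0.0, b = 1.0, n = 4
h = (b - a)/n = 0.250000

Simpson's rule: (h/3)[f(x₀) + 4f(x₁) + 2f(x₂) + ... + f(xₙ)]

x_0 = 0.0000, f(x_0) = 0.000000, coefficient = 1
x_1 = 0.2500, f(x_1) = 0.003906, coefficient = 4
x_2 = 0.5000, f(x_2) = 0.062500, coefficient = 2
x_3 = 0.7500, f(x_3) = 0.316406, coefficient = 4
x_4 = 1.0000, f(x_4) = 1.000000, coefficient = 1

I ≈ (0.250000/3) × 2.406250 = 0.200521
Exact value: 0.200000
Error: 0.000521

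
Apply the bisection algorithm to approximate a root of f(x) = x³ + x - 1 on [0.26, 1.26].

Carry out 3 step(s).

f(x) = x³ + x - 1
Initial interval: [0.26, 1.26]

Iteration 1:
  c_1 = (0.260000 + 1.260000)/2 = 0.760000
  f(c_1) = f(0.760000) = 0.198976
  f(a) × f(c) < 0, new interval: [0.260000, 0.760000]
Iteration 2:
  c_2 = (0.260000 + 0.760000)/2 = 0.510000
  f(c_2) = f(0.510000) = -0.357349
  f(a) × f(c) ≥ 0, new interval: [0.510000, 0.760000]
Iteration 3:
  c_3 = (0.510000 + 0.760000)/2 = 0.635000
  f(c_3) = f(0.635000) = -0.108952
  f(a) × f(c) ≥ 0, new interval: [0.635000, 0.760000]

After 3 iteration(s), the approximation is c_3 = 0.635000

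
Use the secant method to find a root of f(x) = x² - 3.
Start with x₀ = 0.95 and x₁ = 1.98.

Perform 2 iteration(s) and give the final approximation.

f(x) = x² - 3
x₀ = 0.95, x₁ = 1.98

Secant formula: x_{n+1} = x_n - f(x_n)(x_n - x_{n-1})/(f(x_n) - f(x_{n-1}))

Iteration 1:
  f(0.950000) = -2.097500
  f(1.980000) = 0.920400
  x_2 = 1.980000 - 0.920400×(1.980000 - 0.950000)/(0.920400 - (-2.097500))
       = 1.665870
Iteration 2:
  f(1.980000) = 0.920400
  f(1.665870) = -0.224876
  x_3 = 1.665870 - (-0.224876)×(1.665870 - 1.980000)/(-0.224876 - 0.920400)
       = 1.727550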